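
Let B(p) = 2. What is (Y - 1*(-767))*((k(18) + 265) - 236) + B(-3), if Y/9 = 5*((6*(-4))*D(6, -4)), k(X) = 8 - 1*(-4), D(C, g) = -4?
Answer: 208569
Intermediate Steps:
k(X) = 12 (k(X) = 8 + 4 = 12)
Y = 4320 (Y = 9*(5*((6*(-4))*(-4))) = 9*(5*(-24*(-4))) = 9*(5*96) = 9*480 = 4320)
(Y - 1*(-767))*((k(18) + 265) - 236) + B(-3) = (4320 - 1*(-767))*((12 + 265) - 236) + 2 = (4320 + 767)*(277 - 236) + 2 = 5087*41 + 2 = 208567 + 2 = 208569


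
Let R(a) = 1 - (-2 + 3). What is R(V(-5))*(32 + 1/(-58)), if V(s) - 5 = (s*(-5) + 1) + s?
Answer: 0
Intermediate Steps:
V(s) = 6 - 4*s (V(s) = 5 + ((s*(-5) + 1) + s) = 5 + ((-5*s + 1) + s) = 5 + ((1 - 5*s) + s) = 5 + (1 - 4*s) = 6 - 4*s)
R(a) = 0 (R(a) = 1 - 1*1 = 1 - 1 = 0)
R(V(-5))*(32 + 1/(-58)) = 0*(32 + 1/(-58)) = 0*(32 - 1/58) = 0*(1855/58) = 0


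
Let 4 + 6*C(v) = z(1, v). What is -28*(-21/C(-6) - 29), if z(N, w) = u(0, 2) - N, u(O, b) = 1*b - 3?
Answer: 224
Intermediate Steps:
u(O, b) = -3 + b (u(O, b) = b - 3 = -3 + b)
z(N, w) = -1 - N (z(N, w) = (-3 + 2) - N = -1 - N)
C(v) = -1 (C(v) = -⅔ + (-1 - 1*1)/6 = -⅔ + (-1 - 1)/6 = -⅔ + (⅙)*(-2) = -⅔ - ⅓ = -1)
-28*(-21/C(-6) - 29) = -28*(-21/(-1) - 29) = -28*(-21*(-1) - 29) = -28*(21 - 29) = -28*(-8) = 224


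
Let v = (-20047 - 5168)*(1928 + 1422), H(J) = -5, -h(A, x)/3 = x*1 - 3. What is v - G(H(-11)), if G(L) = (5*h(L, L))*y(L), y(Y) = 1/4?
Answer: -84470280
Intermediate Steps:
h(A, x) = 9 - 3*x (h(A, x) = -3*(x*1 - 3) = -3*(x - 3) = -3*(-3 + x) = 9 - 3*x)
y(Y) = ¼
G(L) = 45/4 - 15*L/4 (G(L) = (5*(9 - 3*L))*(¼) = (45 - 15*L)*(¼) = 45/4 - 15*L/4)
v = -84470250 (v = -25215*3350 = -84470250)
v - G(H(-11)) = -84470250 - (45/4 - 15/4*(-5)) = -84470250 - (45/4 + 75/4) = -84470250 - 1*30 = -84470250 - 30 = -84470280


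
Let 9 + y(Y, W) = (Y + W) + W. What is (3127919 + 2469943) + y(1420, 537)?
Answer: 5600347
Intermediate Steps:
y(Y, W) = -9 + Y + 2*W (y(Y, W) = -9 + ((Y + W) + W) = -9 + ((W + Y) + W) = -9 + (Y + 2*W) = -9 + Y + 2*W)
(3127919 + 2469943) + y(1420, 537) = (3127919 + 2469943) + (-9 + 1420 + 2*537) = 5597862 + (-9 + 1420 + 1074) = 5597862 + 2485 = 5600347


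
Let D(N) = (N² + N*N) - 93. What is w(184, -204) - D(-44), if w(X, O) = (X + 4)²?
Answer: 31565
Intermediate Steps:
w(X, O) = (4 + X)²
D(N) = -93 + 2*N² (D(N) = (N² + N²) - 93 = 2*N² - 93 = -93 + 2*N²)
w(184, -204) - D(-44) = (4 + 184)² - (-93 + 2*(-44)²) = 188² - (-93 + 2*1936) = 35344 - (-93 + 3872) = 35344 - 1*3779 = 35344 - 3779 = 31565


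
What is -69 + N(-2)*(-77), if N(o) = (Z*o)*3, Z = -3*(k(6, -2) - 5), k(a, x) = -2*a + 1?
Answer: 22107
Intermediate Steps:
k(a, x) = 1 - 2*a
Z = 48 (Z = -3*((1 - 2*6) - 5) = -3*((1 - 12) - 5) = -3*(-11 - 5) = -3*(-16) = 48)
N(o) = 144*o (N(o) = (48*o)*3 = 144*o)
-69 + N(-2)*(-77) = -69 + (144*(-2))*(-77) = -69 - 288*(-77) = -69 + 22176 = 22107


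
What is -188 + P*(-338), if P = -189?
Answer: 63694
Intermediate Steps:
-188 + P*(-338) = -188 - 189*(-338) = -188 + 63882 = 63694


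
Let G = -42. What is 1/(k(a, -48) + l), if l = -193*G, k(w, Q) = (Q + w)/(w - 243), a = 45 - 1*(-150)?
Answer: 16/129647 ≈ 0.00012341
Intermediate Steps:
a = 195 (a = 45 + 150 = 195)
k(w, Q) = (Q + w)/(-243 + w)
l = 8106 (l = -193*(-42) = 8106)
1/(k(a, -48) + l) = 1/((-48 + 195)/(-243 + 195) + 8106) = 1/(147/(-48) + 8106) = 1/(-1/48*147 + 8106) = 1/(-49/16 + 8106) = 1/(129647/16) = 16/129647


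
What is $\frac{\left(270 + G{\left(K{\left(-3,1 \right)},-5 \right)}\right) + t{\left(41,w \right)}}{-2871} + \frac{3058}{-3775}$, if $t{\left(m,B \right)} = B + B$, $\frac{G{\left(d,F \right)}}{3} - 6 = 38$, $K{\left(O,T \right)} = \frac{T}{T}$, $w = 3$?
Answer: $- \frac{3439906}{3612675} \approx -0.95218$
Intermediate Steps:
$K{\left(O,T \right)} = 1$
$G{\left(d,F \right)} = 132$ ($G{\left(d,F \right)} = 18 + 3 \cdot 38 = 18 + 114 = 132$)
$t{\left(m,B \right)} = 2 B$
$\frac{\left(270 + G{\left(K{\left(-3,1 \right)},-5 \right)}\right) + t{\left(41,w \right)}}{-2871} + \frac{3058}{-3775} = \frac{\left(270 + 132\right) + 2 \cdot 3}{-2871} + \frac{3058}{-3775} = \left(402 + 6\right) \left(- \frac{1}{2871}\right) + 3058 \left(- \frac{1}{3775}\right) = 408 \left(- \frac{1}{2871}\right) - \frac{3058}{3775} = - \frac{136}{957} - \frac{3058}{3775} = - \frac{3439906}{3612675}$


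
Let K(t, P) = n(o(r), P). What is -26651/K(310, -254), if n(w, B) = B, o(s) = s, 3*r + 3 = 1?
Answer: 26651/254 ≈ 104.93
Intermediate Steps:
r = -2/3 (r = -1 + (1/3)*1 = -1 + 1/3 = -2/3 ≈ -0.66667)
K(t, P) = P
-26651/K(310, -254) = -26651/(-254) = -26651*(-1/254) = 26651/254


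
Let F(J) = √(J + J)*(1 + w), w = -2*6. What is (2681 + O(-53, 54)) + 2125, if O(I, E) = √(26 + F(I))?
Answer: 4806 + √(26 - 11*I*√106) ≈ 4814.4 - 6.7156*I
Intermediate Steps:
w = -12
F(J) = -11*√2*√J (F(J) = √(J + J)*(1 - 12) = √(2*J)*(-11) = (√2*√J)*(-11) = -11*√2*√J)
O(I, E) = √(26 - 11*√2*√I)
(2681 + O(-53, 54)) + 2125 = (2681 + √(26 - 11*√2*√(-53))) + 2125 = (2681 + √(26 - 11*√2*I*√53)) + 2125 = (2681 + √(26 - 11*I*√106)) + 2125 = 4806 + √(26 - 11*I*√106)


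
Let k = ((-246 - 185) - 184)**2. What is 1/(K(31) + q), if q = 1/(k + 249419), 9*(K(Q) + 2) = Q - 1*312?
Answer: -5648796/187665547 ≈ -0.030100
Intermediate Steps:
K(Q) = -110/3 + Q/9 (K(Q) = -2 + (Q - 1*312)/9 = -2 + (Q - 312)/9 = -2 + (-312 + Q)/9 = -2 + (-104/3 + Q/9) = -110/3 + Q/9)
k = 378225 (k = (-431 - 184)**2 = (-615)**2 = 378225)
q = 1/627644 (q = 1/(378225 + 249419) = 1/627644 ≈ 1.5933e-6)
1/(K(31) + q) = 1/((-110/3 + (1/9)*31) + 1/627644) = 1/((-110/3 + 31/9) + 1/627644) = 1/(-299/9 + 1/627644) = 1/(-187665547/5648796) = -5648796/187665547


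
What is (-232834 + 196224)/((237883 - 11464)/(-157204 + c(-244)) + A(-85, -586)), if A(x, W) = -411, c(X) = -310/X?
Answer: 3296401010/37136537 ≈ 88.764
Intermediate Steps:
(-232834 + 196224)/((237883 - 11464)/(-157204 + c(-244)) + A(-85, -586)) = (-232834 + 196224)/((237883 - 11464)/(-157204 - 310/(-244)) - 411) = -36610/(226419/(-157204 - 310*(-1/244)) - 411) = -36610/(226419/(-157204 + 155/122) - 411) = -36610/(226419/(-19178733/122) - 411) = -36610/(226419*(-122/19178733) - 411) = -36610/(-129686/90041 - 411) = -36610/(-37136537/90041) = -36610*(-90041/37136537) = 3296401010/37136537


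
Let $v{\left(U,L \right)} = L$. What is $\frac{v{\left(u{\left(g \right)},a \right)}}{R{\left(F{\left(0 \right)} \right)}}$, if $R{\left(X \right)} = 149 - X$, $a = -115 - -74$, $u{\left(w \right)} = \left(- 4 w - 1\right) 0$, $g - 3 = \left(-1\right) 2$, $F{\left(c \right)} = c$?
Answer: $- \frac{41}{149} \approx -0.27517$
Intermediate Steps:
$g = 1$ ($g = 3 - 2 = 1$)
$u{\left(w \right)} = 0$ ($u{\left(w \right)} = \left(-1 - 4 w\right) 0 = 0$)
$a = -41$ ($a = -115 + 74 = -41$)
$\frac{v{\left(u{\left(g \right)},a \right)}}{R{\left(F{\left(0 \right)} \right)}} = - \frac{41}{149 - 0} = - \frac{41}{149 + 0} = - \frac{41}{149}$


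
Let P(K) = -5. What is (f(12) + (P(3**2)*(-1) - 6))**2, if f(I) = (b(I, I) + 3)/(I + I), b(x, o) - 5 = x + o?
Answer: 1/9 ≈ 0.11111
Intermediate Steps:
b(x, o) = 5 + o + x (b(x, o) = 5 + (x + o) = 5 + (o + x) = 5 + o + x)
f(I) = (8 + 2*I)/(2*I) (f(I) = ((5 + I + I) + 3)/(I + I) = ((5 + 2*I) + 3)/((2*I)) = (8 + 2*I)*(1/(2*I)) = (8 + 2*I)/(2*I))
(f(12) + (P(3**2)*(-1) - 6))**2 = ((4 + 12)/12 + (-5*(-1) - 6))**2 = ((1/12)*16 + (5 - 6))**2 = (4/3 - 1)**2 = (1/3)**2 = 1/9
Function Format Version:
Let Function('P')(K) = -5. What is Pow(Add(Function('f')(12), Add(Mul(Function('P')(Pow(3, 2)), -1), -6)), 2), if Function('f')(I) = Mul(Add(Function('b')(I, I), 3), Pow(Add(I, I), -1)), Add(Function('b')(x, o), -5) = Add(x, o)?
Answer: Rational(1, 9) ≈ 0.11111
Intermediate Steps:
Function('b')(x, o) = Add(5, o, x) (Function('b')(x, o) = Add(5, Add(x, o)) = Add(5, Add(o, x)) = Add(5, o, x))
Function('f')(I) = Mul(Rational(1, 2), Pow(I, -1), Add(8, Mul(2, I))) (Function('f')(I) = Mul(Add(Add(5, I, I), 3), Pow(Add(I, I), -1)) = Mul(Add(Add(5, Mul(2, I)), 3), Pow(Mul(2, I), -1)) = Mul(Add(8, Mul(2, I)), Mul(Rational(1, 2), Pow(I, -1))) = Mul(Rational(1, 2), Pow(I, -1), Add(8, Mul(2, I))))
Pow(Add(Function('f')(12), Add(Mul(Function('P')(Pow(3, 2)), -1), -6)), 2) = Pow(Add(Mul(Pow(12, -1), Add(4, 12)), Add(Mul(-5, -1), -6)), 2) = Pow(Add(Mul(Rational(1, 12), 16), Add(5, -6)), 2) = Pow(Add(Rational(4, 3), -1), 2) = Pow(Rational(1, 3), 2) = Rational(1, 9)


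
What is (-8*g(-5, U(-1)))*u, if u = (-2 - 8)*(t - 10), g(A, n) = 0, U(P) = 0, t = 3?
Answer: 0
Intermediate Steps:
u = 70 (u = (-2 - 8)*(3 - 10) = -10*(-7) = 70)
(-8*g(-5, U(-1)))*u = -8*0*70 = 0*70 = 0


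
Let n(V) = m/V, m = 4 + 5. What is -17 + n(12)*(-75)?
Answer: -293/4 ≈ -73.250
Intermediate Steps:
m = 9
n(V) = 9/V
-17 + n(12)*(-75) = -17 + (9/12)*(-75) = -17 + (9*(1/12))*(-75) = -17 + (¾)*(-75) = -17 - 225/4 = -293/4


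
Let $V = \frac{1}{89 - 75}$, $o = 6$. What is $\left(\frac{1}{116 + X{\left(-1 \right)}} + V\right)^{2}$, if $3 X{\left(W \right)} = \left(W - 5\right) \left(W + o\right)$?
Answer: $\frac{900}{137641} \approx 0.0065387$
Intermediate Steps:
$V = \frac{1}{14} \approx 0.071429$
$X{\left(W \right)} = \frac{\left(-5 + W\right) \left(6 + W\right)}{3}$ ($X{\left(W \right)} = \frac{\left(W - 5\right) \left(W + 6\right)}{3} = \frac{\left(-5 + W\right) \left(6 + W\right)}{3}$)
$\left(\frac{1}{116 + X{\left(-1 \right)}} + V\right)^{2} = \left(\frac{1}{116 + \left(-10 + \frac{1}{3} \left(-1\right) + \frac{\left(-1\right)^{2}}{3}\right)} + \frac{1}{14}\right)^{2} = \left(\frac{1}{116 - 10} + \frac{1}{14}\right)^{2} = \left(\frac{1}{106} + \frac{1}{14}\right)^{2} = \left(\frac{30}{371}\right)^{2} = \frac{900}{137641}$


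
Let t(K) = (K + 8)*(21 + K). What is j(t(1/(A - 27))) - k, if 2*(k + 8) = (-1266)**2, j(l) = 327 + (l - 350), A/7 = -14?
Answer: -12519144249/15625 ≈ -8.0123e+5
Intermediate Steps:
A = -98 (A = 7*(-14) = -98)
t(K) = (8 + K)*(21 + K)
j(l) = -23 + l (j(l) = 327 + (-350 + l) = -23 + l)
k = 801370 (k = -8 + (1/2)*(-1266)**2 = -8 + (1/2)*1602756 = -8 + 801378 = 801370)
j(t(1/(A - 27))) - k = (-23 + (168 + (1/(-98 - 27))**2 + 29/(-98 - 27))) - 1*801370 = (-23 + (168 + (1/(-125))**2 + 29/(-125))) - 801370 = (-23 + (168 + (-1/125)**2 + 29*(-1/125))) - 801370 = (-23 + (168 + 1/15625 - 29/125)) - 801370 = (-23 + 2621376/15625) - 801370 = 2262001/15625 - 801370 = -12519144249/15625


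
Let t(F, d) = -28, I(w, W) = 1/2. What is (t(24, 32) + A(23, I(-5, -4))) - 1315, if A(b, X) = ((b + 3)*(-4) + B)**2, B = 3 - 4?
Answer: 9682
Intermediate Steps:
I(w, W) = 1/2
B = -1
A(b, X) = (-13 - 4*b)**2 (A(b, X) = ((b + 3)*(-4) - 1)**2 = ((3 + b)*(-4) - 1)**2 = ((-12 - 4*b) - 1)**2 = (-13 - 4*b)**2)
(t(24, 32) + A(23, I(-5, -4))) - 1315 = (-28 + (13 + 4*23)**2) - 1315 = (-28 + (13 + 92)**2) - 1315 = (-28 + 105**2) - 1315 = (-28 + 11025) - 1315 = 10997 - 1315 = 9682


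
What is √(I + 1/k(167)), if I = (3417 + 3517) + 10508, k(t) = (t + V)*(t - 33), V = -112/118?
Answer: 5*√1202408637734978/1312798 ≈ 132.07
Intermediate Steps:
V = -56/59 (V = -112*1/118 = -56/59 ≈ -0.94915)
k(t) = (-33 + t)*(-56/59 + t) (k(t) = (t - 56/59)*(t - 33) = (-56/59 + t)*(-33 + t) = (-33 + t)*(-56/59 + t))
I = 17442 (I = 6934 + 10508 = 17442)
√(I + 1/k(167)) = √(17442 + 1/(1848/59 + 167² - 2003/59*167)) = √(17442 + 1/(1848/59 + 27889 - 334501/59)) = √(17442 + 1/(1312798/59)) = √(17442 + 59/1312798) = √(22897822775/1312798) = 5*√1202408637734978/1312798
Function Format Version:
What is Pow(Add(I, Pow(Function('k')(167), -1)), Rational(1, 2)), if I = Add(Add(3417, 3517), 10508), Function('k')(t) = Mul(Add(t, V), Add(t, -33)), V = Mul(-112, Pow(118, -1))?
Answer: Mul(Rational(5, 1312798), Pow(1202408637734978, Rational(1, 2))) ≈ 132.07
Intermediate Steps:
V = Rational(-56, 59) (V = Mul(-112, Rational(1, 118)) = Rational(-56, 59) ≈ -0.94915)
Function('k')(t) = Mul(Add(-33, t), Add(Rational(-56, 59), t)) (Function('k')(t) = Mul(Add(t, Rational(-56, 59)), Add(t, -33)) = Mul(Add(Rational(-56, 59), t), Add(-33, t)) = Mul(Add(-33, t), Add(Rational(-56, 59), t)))
I = 17442 (I = Add(6934, 10508) = 17442)
Pow(Add(I, Pow(Function('k')(167), -1)), Rational(1, 2)) = Pow(Add(17442, Pow(Add(Rational(1848, 59), Pow(167, 2), Mul(Rational(-2003, 59), 167)), -1)), Rational(1, 2)) = Pow(Add(17442, Pow(Add(Rational(1848, 59), 27889, Rational(-334501, 59)), -1)), Rational(1, 2)) = Pow(Add(17442, Pow(Rational(1312798, 59), -1)), Rational(1, 2)) = Pow(Add(17442, Rational(59, 1312798)), Rational(1, 2)) = Pow(Rational(22897822775, 1312798), Rational(1, 2)) = Mul(Rational(5, 1312798), Pow(1202408637734978, Rational(1, 2)))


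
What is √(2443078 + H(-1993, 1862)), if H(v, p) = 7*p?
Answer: 4*√153507 ≈ 1567.2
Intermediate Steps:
√(2443078 + H(-1993, 1862)) = √(2443078 + 7*1862) = √(2443078 + 13034) = √2456112 = 4*√153507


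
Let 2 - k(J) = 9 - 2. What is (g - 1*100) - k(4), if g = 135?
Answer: 40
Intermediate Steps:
k(J) = -5 (k(J) = 2 - (9 - 2) = 2 - 1*7 = 2 - 7 = -5)
(g - 1*100) - k(4) = (135 - 1*100) - 1*(-5) = (135 - 100) + 5 = 35 + 5 = 40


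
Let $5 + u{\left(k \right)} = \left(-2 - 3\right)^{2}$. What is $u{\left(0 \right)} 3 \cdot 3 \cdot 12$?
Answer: $2160$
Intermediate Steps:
$u{\left(k \right)} = 20$ ($u{\left(k \right)} = -5 + \left(-2 - 3\right)^{2} = -5 + \left(-5\right)^{2} = -5 + 25 = 20$)
$u{\left(0 \right)} 3 \cdot 3 \cdot 12 = 20 \cdot 3 \cdot 3 \cdot 12 = 20 \cdot 9 \cdot 12 = 180 \cdot 12 = 2160$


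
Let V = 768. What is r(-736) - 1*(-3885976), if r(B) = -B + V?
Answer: 3887480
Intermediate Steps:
r(B) = 768 - B (r(B) = -B + 768 = 768 - B)
r(-736) - 1*(-3885976) = (768 - 1*(-736)) - 1*(-3885976) = (768 + 736) + 3885976 = 1504 + 3885976 = 3887480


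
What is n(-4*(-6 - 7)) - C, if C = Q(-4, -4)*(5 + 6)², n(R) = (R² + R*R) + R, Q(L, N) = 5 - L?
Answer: 4371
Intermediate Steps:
n(R) = R + 2*R² (n(R) = (R² + R²) + R = 2*R² + R = R + 2*R²)
C = 1089 (C = (5 - 1*(-4))*(5 + 6)² = (5 + 4)*11² = 9*121 = 1089)
n(-4*(-6 - 7)) - C = (-4*(-6 - 7))*(1 + 2*(-4*(-6 - 7))) - 1*1089 = (-4*(-13))*(1 + 2*(-4*(-13))) - 1089 = 52*(1 + 2*52) - 1089 = 52*(1 + 104) - 1089 = 52*105 - 1089 = 5460 - 1089 = 4371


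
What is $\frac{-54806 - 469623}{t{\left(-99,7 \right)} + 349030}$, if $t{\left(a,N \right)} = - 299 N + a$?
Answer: $- \frac{524429}{346838} \approx -1.512$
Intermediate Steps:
$t{\left(a,N \right)} = a - 299 N$
$\frac{-54806 - 469623}{t{\left(-99,7 \right)} + 349030} = \frac{-54806 - 469623}{\left(-99 - 2093\right) + 349030} = - \frac{524429}{\left(-99 - 2093\right) + 349030} = - \frac{524429}{-2192 + 349030} = - \frac{524429}{346838}$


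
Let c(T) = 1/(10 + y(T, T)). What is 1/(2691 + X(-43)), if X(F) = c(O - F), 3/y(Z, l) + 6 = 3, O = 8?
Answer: 9/24220 ≈ 0.00037159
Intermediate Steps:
y(Z, l) = -1 (y(Z, l) = 3/(-6 + 3) = 3/(-3) = 3*(-⅓) = -1)
c(T) = ⅑ (c(T) = 1/(10 - 1) = 1/9 = ⅑)
X(F) = ⅑
1/(2691 + X(-43)) = 1/(2691 + ⅑) = 1/(24220/9) = 9/24220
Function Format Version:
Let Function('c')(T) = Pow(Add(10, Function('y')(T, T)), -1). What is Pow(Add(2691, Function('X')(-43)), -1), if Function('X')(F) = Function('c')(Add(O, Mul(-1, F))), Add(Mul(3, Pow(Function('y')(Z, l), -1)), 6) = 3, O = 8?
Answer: Rational(9, 24220) ≈ 0.00037159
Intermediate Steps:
Function('y')(Z, l) = -1 (Function('y')(Z, l) = Mul(3, Pow(Add(-6, 3), -1)) = Mul(3, Pow(-3, -1)) = Mul(3, Rational(-1, 3)) = -1)
Function('c')(T) = Rational(1, 9) (Function('c')(T) = Pow(Add(10, -1), -1) = Pow(9, -1) = Rational(1, 9))
Function('X')(F) = Rational(1, 9)
Pow(Add(2691, Function('X')(-43)), -1) = Pow(Add(2691, Rational(1, 9)), -1) = Pow(Rational(24220, 9), -1) = Rational(9, 24220)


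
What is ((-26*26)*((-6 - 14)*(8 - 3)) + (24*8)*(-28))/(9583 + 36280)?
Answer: 62224/45863 ≈ 1.3567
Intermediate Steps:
((-26*26)*((-6 - 14)*(8 - 3)) + (24*8)*(-28))/(9583 + 36280) = (-(-13520)*5 + 192*(-28))/45863 = (-676*(-100) - 5376)*(1/45863) = (67600 - 5376)*(1/45863) = 62224*(1/45863) = 62224/45863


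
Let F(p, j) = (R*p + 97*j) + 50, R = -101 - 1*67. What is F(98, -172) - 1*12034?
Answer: -45132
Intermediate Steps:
R = -168 (R = -101 - 67 = -168)
F(p, j) = 50 - 168*p + 97*j (F(p, j) = (-168*p + 97*j) + 50 = 50 - 168*p + 97*j)
F(98, -172) - 1*12034 = (50 - 168*98 + 97*(-172)) - 1*12034 = (50 - 16464 - 16684) - 12034 = -33098 - 12034 = -45132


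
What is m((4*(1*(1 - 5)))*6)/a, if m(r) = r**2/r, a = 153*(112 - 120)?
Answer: 4/51 ≈ 0.078431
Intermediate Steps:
a = -1224 (a = 153*(-8) = -1224)
m(r) = r
m((4*(1*(1 - 5)))*6)/a = ((4*(1*(1 - 5)))*6)/(-1224) = ((4*(1*(-4)))*6)*(-1/1224) = ((4*(-4))*6)*(-1/1224) = -16*6*(-1/1224) = -96*(-1/1224) = 4/51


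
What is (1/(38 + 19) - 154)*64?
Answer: -561728/57 ≈ -9854.9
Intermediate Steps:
(1/(38 + 19) - 154)*64 = (1/57 - 154)*64 = -8777/57*64 = -561728/57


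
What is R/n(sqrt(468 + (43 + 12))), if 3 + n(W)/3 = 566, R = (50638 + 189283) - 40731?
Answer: 199190/1689 ≈ 117.93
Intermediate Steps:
R = 199190 (R = 239921 - 40731 = 199190)
n(W) = 1689 (n(W) = -9 + 3*566 = -9 + 1698 = 1689)
R/n(sqrt(468 + (43 + 12))) = 199190/1689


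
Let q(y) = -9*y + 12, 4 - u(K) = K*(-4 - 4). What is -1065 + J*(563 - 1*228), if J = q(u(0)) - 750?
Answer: -260355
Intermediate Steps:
u(K) = 4 + 8*K (u(K) = 4 - K*(-4 - 4) = 4 - K*(-8) = 4 - (-8)*K = 4 + 8*K)
q(y) = 12 - 9*y
J = -774 (J = (12 - 9*(4 + 8*0)) - 750 = (12 - 9*(4 + 0)) - 750 = (12 - 9*4) - 750 = (12 - 36) - 750 = -24 - 750 = -774)
-1065 + J*(563 - 1*228) = -1065 - 774*(563 - 1*228) = -1065 - 774*(563 - 228) = -1065 - 774*335 = -1065 - 259290 = -260355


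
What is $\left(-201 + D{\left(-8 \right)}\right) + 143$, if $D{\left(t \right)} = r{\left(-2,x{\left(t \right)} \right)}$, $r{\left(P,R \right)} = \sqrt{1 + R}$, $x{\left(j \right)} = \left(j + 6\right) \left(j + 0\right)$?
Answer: $-58 + \sqrt{17} \approx -53.877$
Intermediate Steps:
$x{\left(j \right)} = j \left(6 + j\right)$ ($x{\left(j \right)} = \left(6 + j\right) j = j \left(6 + j\right)$)
$D{\left(t \right)} = \sqrt{1 + t \left(6 + t\right)}$
$\left(-201 + D{\left(-8 \right)}\right) + 143 = \left(-201 + \sqrt{1 - 8 \left(6 - 8\right)}\right) + 143 = \left(-201 + \sqrt{1 - -16}\right) + 143 = \left(-201 + \sqrt{1 + 16}\right) + 143 = \left(-201 + \sqrt{17}\right) + 143 = -58 + \sqrt{17}$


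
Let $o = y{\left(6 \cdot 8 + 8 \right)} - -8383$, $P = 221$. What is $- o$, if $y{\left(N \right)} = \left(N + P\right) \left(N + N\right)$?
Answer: $-39407$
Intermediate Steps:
$y{\left(N \right)} = 2 N \left(221 + N\right)$ ($y{\left(N \right)} = \left(N + 221\right) \left(N + N\right) = \left(221 + N\right) 2 N = 2 N \left(221 + N\right)$)
$o = 39407$ ($o = 2 \left(6 \cdot 8 + 8\right) \left(221 + \left(6 \cdot 8 + 8\right)\right) - -8383 = 2 \left(48 + 8\right) \left(221 + \left(48 + 8\right)\right) + 8383 = 2 \cdot 56 \left(221 + 56\right) + 8383 = 2 \cdot 56 \cdot 277 + 8383 = 31024 + 8383 = 39407$)
$- o = \left(-1\right) 39407 = -39407$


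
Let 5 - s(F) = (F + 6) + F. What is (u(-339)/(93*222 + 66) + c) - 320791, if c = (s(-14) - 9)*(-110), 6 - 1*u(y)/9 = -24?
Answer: -1114205447/3452 ≈ -3.2277e+5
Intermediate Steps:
u(y) = 270 (u(y) = 54 - 9*(-24) = 54 + 216 = 270)
s(F) = -1 - 2*F (s(F) = 5 - ((F + 6) + F) = 5 - ((6 + F) + F) = 5 - (6 + 2*F) = 5 + (-6 - 2*F) = -1 - 2*F)
c = -1980 (c = ((-1 - 2*(-14)) - 9)*(-110) = ((-1 + 28) - 9)*(-110) = (27 - 9)*(-110) = 18*(-110) = -1980)
(u(-339)/(93*222 + 66) + c) - 320791 = (270/(93*222 + 66) - 1980) - 320791 = (270/(20646 + 66) - 1980) - 320791 = (270/20712 - 1980) - 320791 = (270*(1/20712) - 1980) - 320791 = (45/3452 - 1980) - 320791 = -6834915/3452 - 320791 = -1114205447/3452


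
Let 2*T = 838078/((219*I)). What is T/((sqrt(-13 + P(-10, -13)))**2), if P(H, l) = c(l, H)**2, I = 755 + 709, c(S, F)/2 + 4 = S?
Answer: 419039/366464088 ≈ 0.0011435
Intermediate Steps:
c(S, F) = -8 + 2*S
I = 1464
P(H, l) = (-8 + 2*l)**2
T = 419039/320616 (T = (838078/((219*1464)))/2 = (838078/320616)/2 = (838078*(1/320616))/2 = (1/2)*(419039/160308) = 419039/320616 ≈ 1.3070)
T/((sqrt(-13 + P(-10, -13)))**2) = 419039/(320616*((sqrt(-13 + 4*(-4 - 13)**2))**2)) = 419039/(320616*((sqrt(-13 + 4*(-17)**2))**2)) = 419039/(320616*((sqrt(-13 + 4*289))**2)) = 419039/(320616*((sqrt(-13 + 1156))**2)) = 419039/(320616*((sqrt(1143))**2)) = 419039/(320616*((3*sqrt(127))**2)) = (419039/320616)/1143 = (419039/320616)*(1/1143) = 419039/366464088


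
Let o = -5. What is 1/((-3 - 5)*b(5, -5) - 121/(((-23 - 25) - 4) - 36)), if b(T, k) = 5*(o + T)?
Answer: 8/11 ≈ 0.72727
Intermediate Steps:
b(T, k) = -25 + 5*T (b(T, k) = 5*(-5 + T) = -25 + 5*T)
1/((-3 - 5)*b(5, -5) - 121/(((-23 - 25) - 4) - 36)) = 1/((-3 - 5)*(-25 + 5*5) - 121/(((-23 - 25) - 4) - 36)) = 1/(-8*(-25 + 25) - 121/((-48 - 4) - 36)) = 1/(-8*0 - 121/(-52 - 36)) = 1/(0 - 121/(-88)) = 1/(0 - 1/88*(-121)) = 1/(0 + 11/8) = 1/(11/8) = 8/11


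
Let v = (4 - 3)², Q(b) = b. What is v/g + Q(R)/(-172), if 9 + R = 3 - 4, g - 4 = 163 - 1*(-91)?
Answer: 8/129 ≈ 0.062016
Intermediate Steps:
g = 258 (g = 4 + (163 - 1*(-91)) = 4 + (163 + 91) = 4 + 254 = 258)
R = -10 (R = -9 + (3 - 4) = -9 - 1 = -10)
v = 1 (v = 1² = 1)
v/g + Q(R)/(-172) = 1/258 - 10/(-172) = 1*(1/258) - 10*(-1/172) = 1/258 + 5/86 = 8/129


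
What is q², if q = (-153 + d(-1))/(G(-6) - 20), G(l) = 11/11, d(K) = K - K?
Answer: 23409/361 ≈ 64.845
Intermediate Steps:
d(K) = 0
G(l) = 1 (G(l) = 11*(1/11) = 1)
q = 153/19 (q = (-153 + 0)/(1 - 20) = -153/(-19) = -153*(-1/19) = 153/19 ≈ 8.0526)
q² = (153/19)² = 23409/361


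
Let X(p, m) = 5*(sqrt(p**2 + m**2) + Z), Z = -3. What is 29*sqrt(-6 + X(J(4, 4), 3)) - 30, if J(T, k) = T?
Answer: 28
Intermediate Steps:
X(p, m) = -15 + 5*sqrt(m**2 + p**2) (X(p, m) = 5*(sqrt(p**2 + m**2) - 3) = 5*(sqrt(m**2 + p**2) - 3) = 5*(-3 + sqrt(m**2 + p**2)) = -15 + 5*sqrt(m**2 + p**2))
29*sqrt(-6 + X(J(4, 4), 3)) - 30 = 29*sqrt(-6 + (-15 + 5*sqrt(3**2 + 4**2))) - 30 = 29*sqrt(-6 + (-15 + 5*sqrt(9 + 16))) - 30 = 29*sqrt(-6 + (-15 + 5*sqrt(25))) - 30 = 29*sqrt(-6 + (-15 + 5*5)) - 30 = 29*sqrt(-6 + (-15 + 25)) - 30 = 29*sqrt(-6 + 10) - 30 = 29*sqrt(4) - 30 = 29*2 - 30 = 58 - 30 = 28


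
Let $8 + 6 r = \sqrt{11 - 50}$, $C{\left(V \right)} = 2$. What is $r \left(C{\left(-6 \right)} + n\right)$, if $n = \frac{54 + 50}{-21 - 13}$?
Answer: $\frac{24}{17} - \frac{3 i \sqrt{39}}{17} \approx 1.4118 - 1.1021 i$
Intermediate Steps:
$r = - \frac{4}{3} + \frac{i \sqrt{39}}{6}$ ($r = - \frac{4}{3} + \frac{\sqrt{11 - 50}}{6} = - \frac{4}{3} + \frac{\sqrt{-39}}{6} = - \frac{4}{3} + \frac{i \sqrt{39}}{6} \approx -1.3333 + 1.0408 i$)
$n = - \frac{52}{17}$ ($n = \frac{104}{-34} = 104 \left(- \frac{1}{34}\right) = - \frac{52}{17} \approx -3.0588$)
$r \left(C{\left(-6 \right)} + n\right) = \left(- \frac{4}{3} + \frac{i \sqrt{39}}{6}\right) \left(2 - \frac{52}{17}\right) = \left(- \frac{4}{3} + \frac{i \sqrt{39}}{6}\right) \left(- \frac{18}{17}\right) = \frac{24}{17} - \frac{3 i \sqrt{39}}{17}$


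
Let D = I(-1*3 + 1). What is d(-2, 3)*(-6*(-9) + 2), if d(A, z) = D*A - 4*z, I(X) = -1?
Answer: -560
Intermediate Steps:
D = -1
d(A, z) = -A - 4*z
d(-2, 3)*(-6*(-9) + 2) = (-1*(-2) - 4*3)*(-6*(-9) + 2) = (2 - 12)*(54 + 2) = -10*56 = -560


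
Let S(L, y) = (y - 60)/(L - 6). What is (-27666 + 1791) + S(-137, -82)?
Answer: -3699983/143 ≈ -25874.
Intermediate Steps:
S(L, y) = (-60 + y)/(-6 + L)
(-27666 + 1791) + S(-137, -82) = (-27666 + 1791) + (-60 - 82)/(-6 - 137) = -25875 - 142/(-143) = -25875 - 1/143*(-142) = -25875 + 142/143 = -3699983/143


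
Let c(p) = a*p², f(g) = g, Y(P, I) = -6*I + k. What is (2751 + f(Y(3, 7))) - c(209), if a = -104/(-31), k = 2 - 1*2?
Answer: -4458845/31 ≈ -1.4383e+5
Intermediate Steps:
k = 0 (k = 2 - 2 = 0)
Y(P, I) = -6*I (Y(P, I) = -6*I + 0 = -6*I)
a = 104/31 (a = -104*(-1/31) = 104/31 ≈ 3.3548)
c(p) = 104*p²/31
(2751 + f(Y(3, 7))) - c(209) = (2751 - 6*7) - 104*209²/31 = (2751 - 42) - 104*43681/31 = 2709 - 1*4542824/31 = 2709 - 4542824/31 = -4458845/31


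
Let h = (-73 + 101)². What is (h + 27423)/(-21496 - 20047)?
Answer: -28207/41543 ≈ -0.67898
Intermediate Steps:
h = 784 (h = 28² = 784)
(h + 27423)/(-21496 - 20047) = (784 + 27423)/(-21496 - 20047) = 28207/(-41543) = 28207*(-1/41543) = -28207/41543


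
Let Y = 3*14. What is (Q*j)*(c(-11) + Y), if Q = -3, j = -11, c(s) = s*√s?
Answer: 1386 - 363*I*√11 ≈ 1386.0 - 1203.9*I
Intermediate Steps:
c(s) = s^(3/2)
Y = 42
(Q*j)*(c(-11) + Y) = (-3*(-11))*((-11)^(3/2) + 42) = 33*(-11*I*√11 + 42) = 33*(42 - 11*I*√11) = 1386 - 363*I*√11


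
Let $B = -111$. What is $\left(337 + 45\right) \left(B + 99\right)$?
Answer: $-4584$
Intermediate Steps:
$\left(337 + 45\right) \left(B + 99\right) = \left(337 + 45\right) \left(-111 + 99\right) = 382 \left(-12\right) = -4584$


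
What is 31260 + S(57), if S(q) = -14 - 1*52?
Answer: 31194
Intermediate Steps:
S(q) = -66 (S(q) = -14 - 52 = -66)
31260 + S(57) = 31260 - 66 = 31194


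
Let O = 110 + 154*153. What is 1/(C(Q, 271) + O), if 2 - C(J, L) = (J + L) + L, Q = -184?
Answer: 1/23316 ≈ 4.2889e-5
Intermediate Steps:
C(J, L) = 2 - J - 2*L (C(J, L) = 2 - ((J + L) + L) = 2 - (J + 2*L) = 2 + (-J - 2*L) = 2 - J - 2*L)
O = 23672 (O = 110 + 23562 = 23672)
1/(C(Q, 271) + O) = 1/((2 - 1*(-184) - 2*271) + 23672) = 1/((2 + 184 - 542) + 23672) = 1/(-356 + 23672) = 1/23316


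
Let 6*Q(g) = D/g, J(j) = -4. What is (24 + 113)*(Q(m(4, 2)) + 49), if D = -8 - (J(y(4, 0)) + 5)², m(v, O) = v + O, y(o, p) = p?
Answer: 26715/4 ≈ 6678.8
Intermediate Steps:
m(v, O) = O + v
D = -9 (D = -8 - (-4 + 5)² = -8 - 1*1² = -8 - 1*1 = -8 - 1 = -9)
Q(g) = -3/(2*g) (Q(g) = (-9/g)/6 = -3/(2*g))
(24 + 113)*(Q(m(4, 2)) + 49) = (24 + 113)*(-3/(2*(2 + 4)) + 49) = 137*(-3/2/6 + 49) = 137*(-3/2*⅙ + 49) = 137*(-¼ + 49) = 137*(195/4) = 26715/4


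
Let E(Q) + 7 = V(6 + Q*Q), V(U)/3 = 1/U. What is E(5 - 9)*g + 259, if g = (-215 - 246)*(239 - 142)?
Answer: 6757965/22 ≈ 3.0718e+5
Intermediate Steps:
g = -44717 (g = -461*97 = -44717)
V(U) = 3/U
E(Q) = -7 + 3/(6 + Q²) (E(Q) = -7 + 3/(6 + Q*Q) = -7 + 3/(6 + Q²))
E(5 - 9)*g + 259 = (-7 + 3/(6 + (5 - 9)²))*(-44717) + 259 = (-7 + 3/(6 + (-4)²))*(-44717) + 259 = (-7 + 3/(6 + 16))*(-44717) + 259 = (-7 + 3/22)*(-44717) + 259 = -151/22*(-44717) + 259 = 6752267/22 + 259 = 6757965/22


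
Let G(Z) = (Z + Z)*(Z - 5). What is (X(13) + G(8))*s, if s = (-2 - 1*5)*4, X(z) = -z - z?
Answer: -616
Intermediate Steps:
X(z) = -2*z
G(Z) = 2*Z*(-5 + Z) (G(Z) = (2*Z)*(-5 + Z) = 2*Z*(-5 + Z))
s = -28 (s = (-2 - 5)*4 = -7*4 = -28)
(X(13) + G(8))*s = (-2*13 + 2*8*(-5 + 8))*(-28) = (-26 + 2*8*3)*(-28) = (-26 + 48)*(-28) = 22*(-28) = -616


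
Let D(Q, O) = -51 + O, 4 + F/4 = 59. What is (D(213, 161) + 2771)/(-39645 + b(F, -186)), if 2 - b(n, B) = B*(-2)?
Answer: -2881/40015 ≈ -0.071998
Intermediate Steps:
F = 220 (F = -16 + 4*59 = -16 + 236 = 220)
b(n, B) = 2 + 2*B (b(n, B) = 2 - B*(-2) = 2 - (-2)*B = 2 + 2*B)
(D(213, 161) + 2771)/(-39645 + b(F, -186)) = ((-51 + 161) + 2771)/(-39645 + (2 + 2*(-186))) = (110 + 2771)/(-39645 + (2 - 372)) = 2881/(-39645 - 370) = 2881/(-40015) = 2881*(-1/40015) = -2881/40015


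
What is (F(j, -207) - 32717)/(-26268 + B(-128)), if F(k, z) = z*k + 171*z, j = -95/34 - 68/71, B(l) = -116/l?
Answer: 2600838352/1014540229 ≈ 2.5636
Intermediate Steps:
j = -9057/2414 (j = -95*1/34 - 68*1/71 = -95/34 - 68/71 = -9057/2414 ≈ -3.7519)
F(k, z) = 171*z + k*z (F(k, z) = k*z + 171*z = 171*z + k*z)
(F(j, -207) - 32717)/(-26268 + B(-128)) = (-207*(171 - 9057/2414) - 32717)/(-26268 - 116/(-128)) = (-207*403737/2414 - 32717)/(-26268 - 116*(-1/128)) = (-83573559/2414 - 32717)/(-26268 + 29/32) = -162552397/(2414*(-840547/32)) = -162552397/2414*(-32/840547) = 2600838352/1014540229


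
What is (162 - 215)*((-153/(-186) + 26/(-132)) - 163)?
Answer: 8803777/1023 ≈ 8605.8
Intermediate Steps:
(162 - 215)*((-153/(-186) + 26/(-132)) - 163) = -53*((-153*(-1/186) + 26*(-1/132)) - 163) = -53*((51/62 - 13/66) - 163) = -53*(640/1023 - 163) = -53*(-166109/1023) = 8803777/1023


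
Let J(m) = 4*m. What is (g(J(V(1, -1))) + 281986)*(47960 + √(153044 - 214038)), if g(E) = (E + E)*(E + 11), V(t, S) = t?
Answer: 13529803760 + 282106*I*√60994 ≈ 1.353e+10 + 6.9672e+7*I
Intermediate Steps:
g(E) = 2*E*(11 + E) (g(E) = (2*E)*(11 + E) = 2*E*(11 + E))
(g(J(V(1, -1))) + 281986)*(47960 + √(153044 - 214038)) = (2*(4*1)*(11 + 4*1) + 281986)*(47960 + √(153044 - 214038)) = (2*4*(11 + 4) + 281986)*(47960 + √(-60994)) = (2*4*15 + 281986)*(47960 + I*√60994) = (120 + 281986)*(47960 + I*√60994) = 282106*(47960 + I*√60994) = 13529803760 + 282106*I*√60994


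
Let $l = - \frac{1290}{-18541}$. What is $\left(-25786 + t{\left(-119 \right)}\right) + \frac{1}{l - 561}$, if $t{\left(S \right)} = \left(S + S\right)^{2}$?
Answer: $\frac{320929692497}{10400211} \approx 30858.0$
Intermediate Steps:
$l = \frac{1290}{18541}$ ($l = \left(-1290\right) \left(- \frac{1}{18541}\right) = \frac{1290}{18541} \approx 0.069576$)
$t{\left(S \right)} = 4 S^{2}$ ($t{\left(S \right)} = \left(2 S\right)^{2} = 4 S^{2}$)
$\left(-25786 + t{\left(-119 \right)}\right) + \frac{1}{l - 561} = \left(-25786 + 4 \left(-119\right)^{2}\right) + \frac{1}{\frac{1290}{18541} - 561} = \left(-25786 + 4 \cdot 14161\right) + \frac{1}{- \frac{10400211}{18541}} = \left(-25786 + 56644\right) - \frac{18541}{10400211} = 30858 - \frac{18541}{10400211} = \frac{320929692497}{10400211}$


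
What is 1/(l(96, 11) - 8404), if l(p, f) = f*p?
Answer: -1/7348 ≈ -0.00013609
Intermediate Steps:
1/(l(96, 11) - 8404) = 1/(11*96 - 8404) = 1/(1056 - 8404) = 1/(-7348) = -1/7348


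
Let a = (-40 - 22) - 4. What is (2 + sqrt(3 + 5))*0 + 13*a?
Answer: -858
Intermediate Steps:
a = -66 (a = -62 - 4 = -66)
(2 + sqrt(3 + 5))*0 + 13*a = (2 + sqrt(3 + 5))*0 + 13*(-66) = (2 + sqrt(8))*0 - 858 = (2 + 2*sqrt(2))*0 - 858 = 0 - 858 = -858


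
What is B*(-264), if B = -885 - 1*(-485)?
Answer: 105600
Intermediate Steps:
B = -400 (B = -885 + 485 = -400)
B*(-264) = -400*(-264) = 105600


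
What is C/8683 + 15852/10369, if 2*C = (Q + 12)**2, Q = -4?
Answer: 137974724/90034027 ≈ 1.5325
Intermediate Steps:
C = 32 (C = (-4 + 12)**2/2 = (1/2)*8**2 = (1/2)*64 = 32)
C/8683 + 15852/10369 = 32/8683 + 15852/10369 = 137974724/90034027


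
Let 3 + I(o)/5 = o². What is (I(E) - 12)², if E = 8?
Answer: 85849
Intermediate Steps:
I(o) = -15 + 5*o²
(I(E) - 12)² = ((-15 + 5*8²) - 12)² = ((-15 + 5*64) - 12)² = ((-15 + 320) - 12)² = (305 - 12)² = 293² = 85849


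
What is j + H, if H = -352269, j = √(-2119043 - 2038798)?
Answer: -352269 + I*√4157841 ≈ -3.5227e+5 + 2039.1*I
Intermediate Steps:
j = I*√4157841 (j = √(-4157841) = I*√4157841 ≈ 2039.1*I)
j + H = I*√4157841 - 352269 = -352269 + I*√4157841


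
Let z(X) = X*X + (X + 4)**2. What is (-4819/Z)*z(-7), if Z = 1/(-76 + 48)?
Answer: 7826056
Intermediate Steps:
z(X) = X**2 + (4 + X)**2
Z = -1/28 (Z = 1/(-28) = -1/28 ≈ -0.035714)
(-4819/Z)*z(-7) = (-4819/(-1/28))*((-7)**2 + (4 - 7)**2) = (-4819*(-28))*(49 + (-3)**2) = (-79*(-1708))*(49 + 9) = 134932*58 = 7826056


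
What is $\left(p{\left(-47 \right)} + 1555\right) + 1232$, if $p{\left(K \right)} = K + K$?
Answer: $2693$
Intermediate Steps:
$p{\left(K \right)} = 2 K$
$\left(p{\left(-47 \right)} + 1555\right) + 1232 = \left(2 \left(-47\right) + 1555\right) + 1232 = \left(-94 + 1555\right) + 1232 = 1461 + 1232 = 2693$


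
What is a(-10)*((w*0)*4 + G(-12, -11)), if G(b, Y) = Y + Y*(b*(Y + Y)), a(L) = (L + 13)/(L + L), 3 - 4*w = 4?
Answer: 1749/4 ≈ 437.25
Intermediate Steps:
w = -¼ (w = ¾ - ¼*4 = ¾ - 1 = -¼ ≈ -0.25000)
a(L) = (13 + L)/(2*L) (a(L) = (13 + L)/((2*L)) = (13 + L)*(1/(2*L)) = (13 + L)/(2*L))
G(b, Y) = Y + 2*b*Y² (G(b, Y) = Y + Y*(b*(2*Y)) = Y + Y*(2*Y*b) = Y + 2*b*Y²)
a(-10)*((w*0)*4 + G(-12, -11)) = ((½)*(13 - 10)/(-10))*(-¼*0*4 - 11*(1 + 2*(-11)*(-12))) = ((½)*(-⅒)*3)*(0*4 - 11*(1 + 264)) = -3*(0 - 11*265)/20 = -3*(0 - 2915)/20 = -3/20*(-2915) = 1749/4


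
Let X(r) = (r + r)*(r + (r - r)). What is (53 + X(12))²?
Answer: 116281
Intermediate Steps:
X(r) = 2*r² (X(r) = (2*r)*(r + 0) = (2*r)*r = 2*r²)
(53 + X(12))² = (53 + 2*12²)² = (53 + 2*144)² = (53 + 288)² = 341² = 116281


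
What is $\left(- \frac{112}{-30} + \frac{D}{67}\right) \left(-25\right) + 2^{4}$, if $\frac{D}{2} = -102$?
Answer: $- \frac{244}{201} \approx -1.2139$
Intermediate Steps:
$D = -204$ ($D = 2 \left(-102\right) = -204$)
$\left(- \frac{112}{-30} + \frac{D}{67}\right) \left(-25\right) + 2^{4} = \left(- \frac{112}{-30} - \frac{204}{67}\right) \left(-25\right) + 2^{4} = \left(\left(-112\right) \left(- \frac{1}{30}\right) - \frac{204}{67}\right) \left(-25\right) + 16 = \left(\frac{56}{15} - \frac{204}{67}\right) \left(-25\right) + 16 = \frac{692}{1005} \left(-25\right) + 16 = - \frac{3460}{201} + 16 = - \frac{244}{201}$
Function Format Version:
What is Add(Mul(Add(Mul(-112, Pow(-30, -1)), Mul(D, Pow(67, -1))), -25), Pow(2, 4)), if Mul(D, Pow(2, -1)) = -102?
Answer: Rational(-244, 201) ≈ -1.2139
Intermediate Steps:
D = -204 (D = Mul(2, -102) = -204)
Add(Mul(Add(Mul(-112, Pow(-30, -1)), Mul(D, Pow(67, -1))), -25), Pow(2, 4)) = Add(Mul(Add(Mul(-112, Pow(-30, -1)), Mul(-204, Pow(67, -1))), -25), Pow(2, 4)) = Add(Mul(Add(Mul(-112, Rational(-1, 30)), Mul(-204, Rational(1, 67))), -25), 16) = Add(Mul(Add(Rational(56, 15), Rational(-204, 67)), -25), 16) = Add(Mul(Rational(692, 1005), -25), 16) = Add(Rational(-3460, 201), 16) = Rational(-244, 201)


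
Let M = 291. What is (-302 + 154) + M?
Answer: 143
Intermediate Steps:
(-302 + 154) + M = (-302 + 154) + 291 = -148 + 291 = 143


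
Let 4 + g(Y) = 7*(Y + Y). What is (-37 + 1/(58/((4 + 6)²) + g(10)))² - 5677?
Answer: -200929883028/46635241 ≈ -4308.5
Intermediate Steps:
g(Y) = -4 + 14*Y (g(Y) = -4 + 7*(Y + Y) = -4 + 7*(2*Y) = -4 + 14*Y)
(-37 + 1/(58/((4 + 6)²) + g(10)))² - 5677 = (-37 + 1/(58/((4 + 6)²) + (-4 + 14*10)))² - 5677 = (-37 + 1/(58/(10²) + (-4 + 140)))² - 5677 = (-37 + 1/(58/100 + 136))² - 5677 = (-37 + 1/(58*(1/100) + 136))² - 5677 = (-37 + 1/(29/50 + 136))² - 5677 = (-37 + 1/(6829/50))² - 5677 = (-37 + 50/6829)² - 5677 = (-252623/6829)² - 5677 = 63818380129/46635241 - 5677 = -200929883028/46635241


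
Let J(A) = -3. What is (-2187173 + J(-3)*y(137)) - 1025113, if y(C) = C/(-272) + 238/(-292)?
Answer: -63783072261/19856 ≈ -3.2123e+6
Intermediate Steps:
y(C) = -119/146 - C/272 (y(C) = C*(-1/272) + 238*(-1/292) = -C/272 - 119/146 = -119/146 - C/272)
(-2187173 + J(-3)*y(137)) - 1025113 = (-2187173 - 3*(-119/146 - 1/272*137)) - 1025113 = (-2187173 - 3*(-119/146 - 137/272)) - 1025113 = (-2187173 - 3*(-26185/19856)) - 1025113 = (-2187173 + 78555/19856) - 1025113 = -43428428533/19856 - 1025113 = -63783072261/19856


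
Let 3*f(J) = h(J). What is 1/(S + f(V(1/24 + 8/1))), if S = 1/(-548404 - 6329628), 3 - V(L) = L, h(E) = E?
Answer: -61902288/104030243 ≈ -0.59504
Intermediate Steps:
V(L) = 3 - L
f(J) = J/3
S = -1/6878032 (S = 1/(-6878032) = -1/6878032 ≈ -1.4539e-7)
1/(S + f(V(1/24 + 8/1))) = 1/(-1/6878032 + (3 - (1/24 + 8/1))/3) = 1/(-1/6878032 + (3 - (1*(1/24) + 8*1))/3) = 1/(-1/6878032 + (3 - (1/24 + 8))/3) = 1/(-1/6878032 + (3 - 1*193/24)/3) = 1/(-1/6878032 + (3 - 193/24)/3) = 1/(-1/6878032 + (⅓)*(-121/24)) = 1/(-1/6878032 - 121/72) = 1/(-104030243/61902288) = -61902288/104030243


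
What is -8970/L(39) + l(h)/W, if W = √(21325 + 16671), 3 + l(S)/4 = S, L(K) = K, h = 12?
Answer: -230 + 18*√9499/9499 ≈ -229.82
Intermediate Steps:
l(S) = -12 + 4*S
W = 2*√9499 (W = √37996 = 2*√9499 ≈ 194.93)
-8970/L(39) + l(h)/W = -8970/39 + (-12 + 4*12)/((2*√9499)) = -8970*1/39 + (-12 + 48)*(√9499/18998) = -230 + 36*(√9499/18998) = -230 + 18*√9499/9499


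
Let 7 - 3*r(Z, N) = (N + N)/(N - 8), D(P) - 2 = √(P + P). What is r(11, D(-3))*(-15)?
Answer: -255/7 - 40*I*√6/21 ≈ -36.429 - 4.6657*I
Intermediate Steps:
D(P) = 2 + √2*√P (D(P) = 2 + √(P + P) = 2 + √(2*P) = 2 + √2*√P)
r(Z, N) = 7/3 - 2*N/(3*(-8 + N)) (r(Z, N) = 7/3 - (N + N)/(3*(N - 8)) = 7/3 - 2*N/(3*(-8 + N)))
r(11, D(-3))*(-15) = ((-56 + 5*(2 + √2*√(-3)))/(3*(-8 + (2 + √2*√(-3)))))*(-15) = ((-56 + 5*(2 + √2*(I*√3)))/(3*(-8 + (2 + √2*(I*√3)))))*(-15) = ((-56 + 5*(2 + I*√6))/(3*(-8 + (2 + I*√6))))*(-15) = ((-56 + (10 + 5*I*√6))/(3*(-6 + I*√6)))*(-15) = ((-46 + 5*I*√6)/(3*(-6 + I*√6)))*(-15) = -5*(-46 + 5*I*√6)/(-6 + I*√6)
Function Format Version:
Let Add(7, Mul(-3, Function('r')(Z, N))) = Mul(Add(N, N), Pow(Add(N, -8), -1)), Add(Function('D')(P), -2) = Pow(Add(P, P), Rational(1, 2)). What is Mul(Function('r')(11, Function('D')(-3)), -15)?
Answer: Add(Rational(-255, 7), Mul(Rational(-40, 21), I, Pow(6, Rational(1, 2)))) ≈ Add(-36.429, Mul(-4.6657, I))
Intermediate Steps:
Function('D')(P) = Add(2, Mul(Pow(2, Rational(1, 2)), Pow(P, Rational(1, 2)))) (Function('D')(P) = Add(2, Pow(Add(P, P), Rational(1, 2))) = Add(2, Pow(Mul(2, P), Rational(1, 2))) = Add(2, Mul(Pow(2, Rational(1, 2)), Pow(P, Rational(1, 2)))))
Function('r')(Z, N) = Add(Rational(7, 3), Mul(Rational(-2, 3), N, Pow(Add(-8, N), -1))) (Function('r')(Z, N) = Add(Rational(7, 3), Mul(Rational(-1, 3), Mul(Add(N, N), Pow(Add(N, -8), -1)))) = Add(Rational(7, 3), Mul(Rational(-1, 3), Mul(Mul(2, N), Pow(Add(-8, N), -1)))) = Add(Rational(7, 3), Mul(Rational(-1, 3), Mul(2, N, Pow(Add(-8, N), -1)))) = Add(Rational(7, 3), Mul(Rational(-2, 3), N, Pow(Add(-8, N), -1))))
Mul(Function('r')(11, Function('D')(-3)), -15) = Mul(Mul(Rational(1, 3), Pow(Add(-8, Add(2, Mul(Pow(2, Rational(1, 2)), Pow(-3, Rational(1, 2))))), -1), Add(-56, Mul(5, Add(2, Mul(Pow(2, Rational(1, 2)), Pow(-3, Rational(1, 2))))))), -15) = Mul(Mul(Rational(1, 3), Pow(Add(-8, Add(2, Mul(Pow(2, Rational(1, 2)), Mul(I, Pow(3, Rational(1, 2)))))), -1), Add(-56, Mul(5, Add(2, Mul(Pow(2, Rational(1, 2)), Mul(I, Pow(3, Rational(1, 2)))))))), -15) = Mul(Mul(Rational(1, 3), Pow(Add(-8, Add(2, Mul(I, Pow(6, Rational(1, 2))))), -1), Add(-56, Mul(5, Add(2, Mul(I, Pow(6, Rational(1, 2))))))), -15) = Mul(Mul(Rational(1, 3), Pow(Add(-6, Mul(I, Pow(6, Rational(1, 2)))), -1), Add(-56, Add(10, Mul(5, I, Pow(6, Rational(1, 2)))))), -15) = Mul(Mul(Rational(1, 3), Pow(Add(-6, Mul(I, Pow(6, Rational(1, 2)))), -1), Add(-46, Mul(5, I, Pow(6, Rational(1, 2))))), -15) = Mul(-5, Pow(Add(-6, Mul(I, Pow(6, Rational(1, 2)))), -1), Add(-46, Mul(5, I, Pow(6, Rational(1, 2)))))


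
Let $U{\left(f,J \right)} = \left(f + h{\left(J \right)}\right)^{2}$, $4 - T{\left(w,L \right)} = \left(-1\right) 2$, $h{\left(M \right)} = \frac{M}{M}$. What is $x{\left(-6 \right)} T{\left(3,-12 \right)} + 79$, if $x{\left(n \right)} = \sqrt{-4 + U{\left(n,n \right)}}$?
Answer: $79 + 6 \sqrt{21} \approx 106.5$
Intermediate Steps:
$h{\left(M \right)} = 1$
$T{\left(w,L \right)} = 6$ ($T{\left(w,L \right)} = 4 - \left(-1\right) 2 = 4 - -2 = 4 + 2 = 6$)
$U{\left(f,J \right)} = \left(1 + f\right)^{2}$ ($U{\left(f,J \right)} = \left(f + 1\right)^{2} = \left(1 + f\right)^{2}$)
$x{\left(n \right)} = \sqrt{-4 + \left(1 + n\right)^{2}}$
$x{\left(-6 \right)} T{\left(3,-12 \right)} + 79 = \sqrt{-4 + \left(1 - 6\right)^{2}} \cdot 6 + 79 = \sqrt{-4 + \left(-5\right)^{2}} \cdot 6 + 79 = \sqrt{-4 + 25} \cdot 6 + 79 = \sqrt{21} \cdot 6 + 79 = 6 \sqrt{21} + 79 = 79 + 6 \sqrt{21}$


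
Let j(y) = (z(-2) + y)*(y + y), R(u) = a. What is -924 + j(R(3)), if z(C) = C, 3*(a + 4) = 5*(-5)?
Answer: -5134/9 ≈ -570.44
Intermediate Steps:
a = -37/3 (a = -4 + (5*(-5))/3 = -4 + (⅓)*(-25) = -4 - 25/3 = -37/3 ≈ -12.333)
R(u) = -37/3
j(y) = 2*y*(-2 + y) (j(y) = (-2 + y)*(y + y) = (-2 + y)*(2*y) = 2*y*(-2 + y))
-924 + j(R(3)) = -924 + 2*(-37/3)*(-2 - 37/3) = -924 + 2*(-37/3)*(-43/3) = -924 + 3182/9 = -5134/9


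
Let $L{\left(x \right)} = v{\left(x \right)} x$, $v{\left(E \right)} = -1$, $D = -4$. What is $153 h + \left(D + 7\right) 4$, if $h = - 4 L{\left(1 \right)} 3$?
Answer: $1848$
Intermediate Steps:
$L{\left(x \right)} = - x$
$h = 12$ ($h = - 4 \left(\left(-1\right) 1\right) 3 = \left(-4\right) \left(-1\right) 3 = 4 \cdot 3 = 12$)
$153 h + \left(D + 7\right) 4 = 153 \cdot 12 + \left(-4 + 7\right) 4 = 1836 + 3 \cdot 4 = 1836 + 12 = 1848$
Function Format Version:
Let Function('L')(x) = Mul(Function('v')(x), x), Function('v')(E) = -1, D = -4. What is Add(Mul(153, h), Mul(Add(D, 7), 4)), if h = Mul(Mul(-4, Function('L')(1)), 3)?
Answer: 1848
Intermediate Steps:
Function('L')(x) = Mul(-1, x)
h = 12 (h = Mul(Mul(-4, Mul(-1, 1)), 3) = Mul(Mul(-4, -1), 3) = Mul(4, 3) = 12)
Add(Mul(153, h), Mul(Add(D, 7), 4)) = Add(Mul(153, 12), Mul(Add(-4, 7), 4)) = Add(1836, Mul(3, 4)) = Add(1836, 12) = 1848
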